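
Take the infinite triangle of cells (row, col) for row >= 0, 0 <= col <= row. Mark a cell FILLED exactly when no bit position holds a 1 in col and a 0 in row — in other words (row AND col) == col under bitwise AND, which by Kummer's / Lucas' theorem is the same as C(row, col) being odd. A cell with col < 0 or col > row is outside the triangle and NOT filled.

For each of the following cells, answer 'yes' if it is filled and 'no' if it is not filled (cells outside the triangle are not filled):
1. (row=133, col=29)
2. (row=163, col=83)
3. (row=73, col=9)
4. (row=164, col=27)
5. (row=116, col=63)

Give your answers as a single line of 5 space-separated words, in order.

(133,29): row=0b10000101, col=0b11101, row AND col = 0b101 = 5; 5 != 29 -> empty
(163,83): row=0b10100011, col=0b1010011, row AND col = 0b11 = 3; 3 != 83 -> empty
(73,9): row=0b1001001, col=0b1001, row AND col = 0b1001 = 9; 9 == 9 -> filled
(164,27): row=0b10100100, col=0b11011, row AND col = 0b0 = 0; 0 != 27 -> empty
(116,63): row=0b1110100, col=0b111111, row AND col = 0b110100 = 52; 52 != 63 -> empty

Answer: no no yes no no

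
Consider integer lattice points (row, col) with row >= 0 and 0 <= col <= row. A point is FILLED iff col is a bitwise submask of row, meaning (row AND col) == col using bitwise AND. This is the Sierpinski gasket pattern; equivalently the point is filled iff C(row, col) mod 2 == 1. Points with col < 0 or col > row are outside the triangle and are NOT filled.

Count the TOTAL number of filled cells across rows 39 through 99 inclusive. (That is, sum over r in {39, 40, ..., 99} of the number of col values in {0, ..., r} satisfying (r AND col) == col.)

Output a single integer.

r39=100111 pc4: +16 =16
r40=101000 pc2: +4 =20
r41=101001 pc3: +8 =28
r42=101010 pc3: +8 =36
r43=101011 pc4: +16 =52
r44=101100 pc3: +8 =60
r45=101101 pc4: +16 =76
r46=101110 pc4: +16 =92
r47=101111 pc5: +32 =124
r48=110000 pc2: +4 =128
r49=110001 pc3: +8 =136
r50=110010 pc3: +8 =144
r51=110011 pc4: +16 =160
r52=110100 pc3: +8 =168
r53=110101 pc4: +16 =184
r54=110110 pc4: +16 =200
r55=110111 pc5: +32 =232
r56=111000 pc3: +8 =240
r57=111001 pc4: +16 =256
r58=111010 pc4: +16 =272
r59=111011 pc5: +32 =304
r60=111100 pc4: +16 =320
r61=111101 pc5: +32 =352
r62=111110 pc5: +32 =384
r63=111111 pc6: +64 =448
r64=1000000 pc1: +2 =450
r65=1000001 pc2: +4 =454
r66=1000010 pc2: +4 =458
r67=1000011 pc3: +8 =466
r68=1000100 pc2: +4 =470
r69=1000101 pc3: +8 =478
r70=1000110 pc3: +8 =486
r71=1000111 pc4: +16 =502
r72=1001000 pc2: +4 =506
r73=1001001 pc3: +8 =514
r74=1001010 pc3: +8 =522
r75=1001011 pc4: +16 =538
r76=1001100 pc3: +8 =546
r77=1001101 pc4: +16 =562
r78=1001110 pc4: +16 =578
r79=1001111 pc5: +32 =610
r80=1010000 pc2: +4 =614
r81=1010001 pc3: +8 =622
r82=1010010 pc3: +8 =630
r83=1010011 pc4: +16 =646
r84=1010100 pc3: +8 =654
r85=1010101 pc4: +16 =670
r86=1010110 pc4: +16 =686
r87=1010111 pc5: +32 =718
r88=1011000 pc3: +8 =726
r89=1011001 pc4: +16 =742
r90=1011010 pc4: +16 =758
r91=1011011 pc5: +32 =790
r92=1011100 pc4: +16 =806
r93=1011101 pc5: +32 =838
r94=1011110 pc5: +32 =870
r95=1011111 pc6: +64 =934
r96=1100000 pc2: +4 =938
r97=1100001 pc3: +8 =946
r98=1100010 pc3: +8 =954
r99=1100011 pc4: +16 =970

Answer: 970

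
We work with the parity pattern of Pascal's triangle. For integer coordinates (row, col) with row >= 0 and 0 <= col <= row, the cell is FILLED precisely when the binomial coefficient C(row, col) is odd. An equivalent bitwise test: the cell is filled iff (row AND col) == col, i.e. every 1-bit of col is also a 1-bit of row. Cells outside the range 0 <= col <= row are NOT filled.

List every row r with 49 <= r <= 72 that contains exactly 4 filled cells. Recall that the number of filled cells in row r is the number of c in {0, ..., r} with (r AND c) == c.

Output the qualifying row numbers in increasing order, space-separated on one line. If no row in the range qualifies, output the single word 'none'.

Row r has 2^popcount(r) filled cells, so we need popcount(r) = log2(4) = 2.
Scan r = 49..72 and keep those with exactly 2 one-bits:
r=49=110001 popcount=3 -> skip
r=50=110010 popcount=3 -> skip
r=51=110011 popcount=4 -> skip
r=52=110100 popcount=3 -> skip
r=53=110101 popcount=4 -> skip
r=54=110110 popcount=4 -> skip
r=55=110111 popcount=5 -> skip
r=56=111000 popcount=3 -> skip
r=57=111001 popcount=4 -> skip
r=58=111010 popcount=4 -> skip
r=59=111011 popcount=5 -> skip
r=60=111100 popcount=4 -> skip
r=61=111101 popcount=5 -> skip
r=62=111110 popcount=5 -> skip
r=63=111111 popcount=6 -> skip
r=64=1000000 popcount=1 -> skip
r=65=1000001 popcount=2 -> KEEP
r=66=1000010 popcount=2 -> KEEP
r=67=1000011 popcount=3 -> skip
r=68=1000100 popcount=2 -> KEEP
r=69=1000101 popcount=3 -> skip
r=70=1000110 popcount=3 -> skip
r=71=1000111 popcount=4 -> skip
r=72=1001000 popcount=2 -> KEEP
Kept rows: 65 66 68 72

Answer: 65 66 68 72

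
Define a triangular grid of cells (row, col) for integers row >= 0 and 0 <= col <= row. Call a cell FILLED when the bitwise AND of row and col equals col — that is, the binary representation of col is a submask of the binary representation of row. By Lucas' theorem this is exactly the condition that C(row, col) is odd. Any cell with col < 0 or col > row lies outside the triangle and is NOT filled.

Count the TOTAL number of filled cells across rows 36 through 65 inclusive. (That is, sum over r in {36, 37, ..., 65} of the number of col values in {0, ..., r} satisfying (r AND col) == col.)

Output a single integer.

r36=100100 pc2: +4 =4
r37=100101 pc3: +8 =12
r38=100110 pc3: +8 =20
r39=100111 pc4: +16 =36
r40=101000 pc2: +4 =40
r41=101001 pc3: +8 =48
r42=101010 pc3: +8 =56
r43=101011 pc4: +16 =72
r44=101100 pc3: +8 =80
r45=101101 pc4: +16 =96
r46=101110 pc4: +16 =112
r47=101111 pc5: +32 =144
r48=110000 pc2: +4 =148
r49=110001 pc3: +8 =156
r50=110010 pc3: +8 =164
r51=110011 pc4: +16 =180
r52=110100 pc3: +8 =188
r53=110101 pc4: +16 =204
r54=110110 pc4: +16 =220
r55=110111 pc5: +32 =252
r56=111000 pc3: +8 =260
r57=111001 pc4: +16 =276
r58=111010 pc4: +16 =292
r59=111011 pc5: +32 =324
r60=111100 pc4: +16 =340
r61=111101 pc5: +32 =372
r62=111110 pc5: +32 =404
r63=111111 pc6: +64 =468
r64=1000000 pc1: +2 =470
r65=1000001 pc2: +4 =474

Answer: 474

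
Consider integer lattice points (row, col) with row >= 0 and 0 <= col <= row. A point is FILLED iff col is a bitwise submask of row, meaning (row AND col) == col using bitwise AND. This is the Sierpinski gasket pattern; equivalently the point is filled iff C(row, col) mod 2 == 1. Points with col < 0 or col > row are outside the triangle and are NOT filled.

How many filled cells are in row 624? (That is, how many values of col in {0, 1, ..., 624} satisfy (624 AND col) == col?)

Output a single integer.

624 in binary = 1001110000
popcount(624) = number of 1-bits in 1001110000 = 4
A col c satisfies (624 AND c) == c iff every set bit of c is also set in 624; each of the 4 set bits of 624 can independently be on or off in c.
count = 2^4 = 16

Answer: 16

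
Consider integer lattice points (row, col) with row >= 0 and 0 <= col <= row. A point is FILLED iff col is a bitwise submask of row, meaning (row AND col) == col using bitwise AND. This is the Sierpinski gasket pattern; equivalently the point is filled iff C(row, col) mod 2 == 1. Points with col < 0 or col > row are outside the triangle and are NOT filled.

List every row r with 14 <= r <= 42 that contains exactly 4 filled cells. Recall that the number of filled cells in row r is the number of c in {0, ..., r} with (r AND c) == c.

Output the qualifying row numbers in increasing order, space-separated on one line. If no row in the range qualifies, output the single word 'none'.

Row r has 2^popcount(r) filled cells, so we need popcount(r) = log2(4) = 2.
Scan r = 14..42 and keep those with exactly 2 one-bits:
r=14=1110 popcount=3 -> skip
r=15=1111 popcount=4 -> skip
r=16=10000 popcount=1 -> skip
r=17=10001 popcount=2 -> KEEP
r=18=10010 popcount=2 -> KEEP
r=19=10011 popcount=3 -> skip
r=20=10100 popcount=2 -> KEEP
r=21=10101 popcount=3 -> skip
r=22=10110 popcount=3 -> skip
r=23=10111 popcount=4 -> skip
r=24=11000 popcount=2 -> KEEP
r=25=11001 popcount=3 -> skip
r=26=11010 popcount=3 -> skip
r=27=11011 popcount=4 -> skip
r=28=11100 popcount=3 -> skip
r=29=11101 popcount=4 -> skip
r=30=11110 popcount=4 -> skip
r=31=11111 popcount=5 -> skip
r=32=100000 popcount=1 -> skip
r=33=100001 popcount=2 -> KEEP
r=34=100010 popcount=2 -> KEEP
r=35=100011 popcount=3 -> skip
r=36=100100 popcount=2 -> KEEP
r=37=100101 popcount=3 -> skip
r=38=100110 popcount=3 -> skip
r=39=100111 popcount=4 -> skip
r=40=101000 popcount=2 -> KEEP
r=41=101001 popcount=3 -> skip
r=42=101010 popcount=3 -> skip
Kept rows: 17 18 20 24 33 34 36 40

Answer: 17 18 20 24 33 34 36 40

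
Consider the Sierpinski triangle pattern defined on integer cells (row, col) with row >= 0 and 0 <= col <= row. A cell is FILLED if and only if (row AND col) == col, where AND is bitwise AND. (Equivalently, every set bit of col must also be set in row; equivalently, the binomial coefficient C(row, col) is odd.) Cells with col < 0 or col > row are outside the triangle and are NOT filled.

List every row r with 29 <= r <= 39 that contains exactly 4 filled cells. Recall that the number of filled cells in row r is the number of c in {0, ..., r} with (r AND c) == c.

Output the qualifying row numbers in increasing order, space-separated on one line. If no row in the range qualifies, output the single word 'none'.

Answer: 33 34 36

Derivation:
Row r has 2^popcount(r) filled cells, so we need popcount(r) = log2(4) = 2.
Scan r = 29..39 and keep those with exactly 2 one-bits:
r=29=11101 popcount=4 -> skip
r=30=11110 popcount=4 -> skip
r=31=11111 popcount=5 -> skip
r=32=100000 popcount=1 -> skip
r=33=100001 popcount=2 -> KEEP
r=34=100010 popcount=2 -> KEEP
r=35=100011 popcount=3 -> skip
r=36=100100 popcount=2 -> KEEP
r=37=100101 popcount=3 -> skip
r=38=100110 popcount=3 -> skip
r=39=100111 popcount=4 -> skip
Kept rows: 33 34 36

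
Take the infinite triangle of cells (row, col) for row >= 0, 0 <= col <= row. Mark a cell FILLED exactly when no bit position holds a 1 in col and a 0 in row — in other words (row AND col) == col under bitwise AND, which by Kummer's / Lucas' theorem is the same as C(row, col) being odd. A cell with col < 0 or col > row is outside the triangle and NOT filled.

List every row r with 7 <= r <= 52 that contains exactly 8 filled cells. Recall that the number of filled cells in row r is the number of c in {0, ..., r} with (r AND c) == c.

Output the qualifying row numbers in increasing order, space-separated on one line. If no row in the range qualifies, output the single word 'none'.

Row r has 2^popcount(r) filled cells, so we need popcount(r) = log2(8) = 3.
Scan r = 7..52 and keep those with exactly 3 one-bits:
r=7=111 popcount=3 -> KEEP
r=8=1000 popcount=1 -> skip
r=9=1001 popcount=2 -> skip
r=10=1010 popcount=2 -> skip
r=11=1011 popcount=3 -> KEEP
r=12=1100 popcount=2 -> skip
r=13=1101 popcount=3 -> KEEP
r=14=1110 popcount=3 -> KEEP
r=15=1111 popcount=4 -> skip
r=16=10000 popcount=1 -> skip
r=17=10001 popcount=2 -> skip
r=18=10010 popcount=2 -> skip
r=19=10011 popcount=3 -> KEEP
r=20=10100 popcount=2 -> skip
r=21=10101 popcount=3 -> KEEP
r=22=10110 popcount=3 -> KEEP
r=23=10111 popcount=4 -> skip
r=24=11000 popcount=2 -> skip
r=25=11001 popcount=3 -> KEEP
r=26=11010 popcount=3 -> KEEP
r=27=11011 popcount=4 -> skip
r=28=11100 popcount=3 -> KEEP
r=29=11101 popcount=4 -> skip
r=30=11110 popcount=4 -> skip
r=31=11111 popcount=5 -> skip
r=32=100000 popcount=1 -> skip
r=33=100001 popcount=2 -> skip
r=34=100010 popcount=2 -> skip
r=35=100011 popcount=3 -> KEEP
r=36=100100 popcount=2 -> skip
r=37=100101 popcount=3 -> KEEP
r=38=100110 popcount=3 -> KEEP
r=39=100111 popcount=4 -> skip
r=40=101000 popcount=2 -> skip
r=41=101001 popcount=3 -> KEEP
r=42=101010 popcount=3 -> KEEP
r=43=101011 popcount=4 -> skip
r=44=101100 popcount=3 -> KEEP
r=45=101101 popcount=4 -> skip
r=46=101110 popcount=4 -> skip
r=47=101111 popcount=5 -> skip
r=48=110000 popcount=2 -> skip
r=49=110001 popcount=3 -> KEEP
r=50=110010 popcount=3 -> KEEP
r=51=110011 popcount=4 -> skip
r=52=110100 popcount=3 -> KEEP
Kept rows: 7 11 13 14 19 21 22 25 26 28 35 37 38 41 42 44 49 50 52

Answer: 7 11 13 14 19 21 22 25 26 28 35 37 38 41 42 44 49 50 52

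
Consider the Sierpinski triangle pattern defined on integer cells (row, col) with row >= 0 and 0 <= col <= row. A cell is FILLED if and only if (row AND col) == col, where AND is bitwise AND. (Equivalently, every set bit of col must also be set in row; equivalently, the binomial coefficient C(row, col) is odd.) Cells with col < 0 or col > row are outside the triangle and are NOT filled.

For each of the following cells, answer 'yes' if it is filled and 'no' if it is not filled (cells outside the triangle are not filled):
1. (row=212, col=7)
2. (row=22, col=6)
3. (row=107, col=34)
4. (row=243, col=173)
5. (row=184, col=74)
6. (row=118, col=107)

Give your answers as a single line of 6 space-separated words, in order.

(212,7): row=0b11010100, col=0b111, row AND col = 0b100 = 4; 4 != 7 -> empty
(22,6): row=0b10110, col=0b110, row AND col = 0b110 = 6; 6 == 6 -> filled
(107,34): row=0b1101011, col=0b100010, row AND col = 0b100010 = 34; 34 == 34 -> filled
(243,173): row=0b11110011, col=0b10101101, row AND col = 0b10100001 = 161; 161 != 173 -> empty
(184,74): row=0b10111000, col=0b1001010, row AND col = 0b1000 = 8; 8 != 74 -> empty
(118,107): row=0b1110110, col=0b1101011, row AND col = 0b1100010 = 98; 98 != 107 -> empty

Answer: no yes yes no no no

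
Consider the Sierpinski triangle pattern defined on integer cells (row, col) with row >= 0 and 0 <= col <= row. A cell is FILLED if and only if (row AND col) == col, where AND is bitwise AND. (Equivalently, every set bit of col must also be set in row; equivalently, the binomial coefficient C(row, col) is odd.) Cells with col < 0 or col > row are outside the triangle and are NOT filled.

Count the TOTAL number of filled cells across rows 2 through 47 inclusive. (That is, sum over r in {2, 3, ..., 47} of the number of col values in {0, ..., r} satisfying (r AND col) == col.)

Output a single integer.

r2=10 pc1: +2 =2
r3=11 pc2: +4 =6
r4=100 pc1: +2 =8
r5=101 pc2: +4 =12
r6=110 pc2: +4 =16
r7=111 pc3: +8 =24
r8=1000 pc1: +2 =26
r9=1001 pc2: +4 =30
r10=1010 pc2: +4 =34
r11=1011 pc3: +8 =42
r12=1100 pc2: +4 =46
r13=1101 pc3: +8 =54
r14=1110 pc3: +8 =62
r15=1111 pc4: +16 =78
r16=10000 pc1: +2 =80
r17=10001 pc2: +4 =84
r18=10010 pc2: +4 =88
r19=10011 pc3: +8 =96
r20=10100 pc2: +4 =100
r21=10101 pc3: +8 =108
r22=10110 pc3: +8 =116
r23=10111 pc4: +16 =132
r24=11000 pc2: +4 =136
r25=11001 pc3: +8 =144
r26=11010 pc3: +8 =152
r27=11011 pc4: +16 =168
r28=11100 pc3: +8 =176
r29=11101 pc4: +16 =192
r30=11110 pc4: +16 =208
r31=11111 pc5: +32 =240
r32=100000 pc1: +2 =242
r33=100001 pc2: +4 =246
r34=100010 pc2: +4 =250
r35=100011 pc3: +8 =258
r36=100100 pc2: +4 =262
r37=100101 pc3: +8 =270
r38=100110 pc3: +8 =278
r39=100111 pc4: +16 =294
r40=101000 pc2: +4 =298
r41=101001 pc3: +8 =306
r42=101010 pc3: +8 =314
r43=101011 pc4: +16 =330
r44=101100 pc3: +8 =338
r45=101101 pc4: +16 =354
r46=101110 pc4: +16 =370
r47=101111 pc5: +32 =402

Answer: 402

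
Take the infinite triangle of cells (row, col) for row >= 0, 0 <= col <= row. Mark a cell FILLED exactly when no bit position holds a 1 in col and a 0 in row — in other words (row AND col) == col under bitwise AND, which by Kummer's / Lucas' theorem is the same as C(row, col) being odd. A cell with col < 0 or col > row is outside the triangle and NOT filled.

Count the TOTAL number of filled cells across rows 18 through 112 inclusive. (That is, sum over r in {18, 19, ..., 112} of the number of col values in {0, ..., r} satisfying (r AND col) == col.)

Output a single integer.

Answer: 1460

Derivation:
r18=10010 pc2: +4 =4
r19=10011 pc3: +8 =12
r20=10100 pc2: +4 =16
r21=10101 pc3: +8 =24
r22=10110 pc3: +8 =32
r23=10111 pc4: +16 =48
r24=11000 pc2: +4 =52
r25=11001 pc3: +8 =60
r26=11010 pc3: +8 =68
r27=11011 pc4: +16 =84
r28=11100 pc3: +8 =92
r29=11101 pc4: +16 =108
r30=11110 pc4: +16 =124
r31=11111 pc5: +32 =156
r32=100000 pc1: +2 =158
r33=100001 pc2: +4 =162
r34=100010 pc2: +4 =166
r35=100011 pc3: +8 =174
r36=100100 pc2: +4 =178
r37=100101 pc3: +8 =186
r38=100110 pc3: +8 =194
r39=100111 pc4: +16 =210
r40=101000 pc2: +4 =214
r41=101001 pc3: +8 =222
r42=101010 pc3: +8 =230
r43=101011 pc4: +16 =246
r44=101100 pc3: +8 =254
r45=101101 pc4: +16 =270
r46=101110 pc4: +16 =286
r47=101111 pc5: +32 =318
r48=110000 pc2: +4 =322
r49=110001 pc3: +8 =330
r50=110010 pc3: +8 =338
r51=110011 pc4: +16 =354
r52=110100 pc3: +8 =362
r53=110101 pc4: +16 =378
r54=110110 pc4: +16 =394
r55=110111 pc5: +32 =426
r56=111000 pc3: +8 =434
r57=111001 pc4: +16 =450
r58=111010 pc4: +16 =466
r59=111011 pc5: +32 =498
r60=111100 pc4: +16 =514
r61=111101 pc5: +32 =546
r62=111110 pc5: +32 =578
r63=111111 pc6: +64 =642
r64=1000000 pc1: +2 =644
r65=1000001 pc2: +4 =648
r66=1000010 pc2: +4 =652
r67=1000011 pc3: +8 =660
r68=1000100 pc2: +4 =664
r69=1000101 pc3: +8 =672
r70=1000110 pc3: +8 =680
r71=1000111 pc4: +16 =696
r72=1001000 pc2: +4 =700
r73=1001001 pc3: +8 =708
r74=1001010 pc3: +8 =716
r75=1001011 pc4: +16 =732
r76=1001100 pc3: +8 =740
r77=1001101 pc4: +16 =756
r78=1001110 pc4: +16 =772
r79=1001111 pc5: +32 =804
r80=1010000 pc2: +4 =808
r81=1010001 pc3: +8 =816
r82=1010010 pc3: +8 =824
r83=1010011 pc4: +16 =840
r84=1010100 pc3: +8 =848
r85=1010101 pc4: +16 =864
r86=1010110 pc4: +16 =880
r87=1010111 pc5: +32 =912
r88=1011000 pc3: +8 =920
r89=1011001 pc4: +16 =936
r90=1011010 pc4: +16 =952
r91=1011011 pc5: +32 =984
r92=1011100 pc4: +16 =1000
r93=1011101 pc5: +32 =1032
r94=1011110 pc5: +32 =1064
r95=1011111 pc6: +64 =1128
r96=1100000 pc2: +4 =1132
r97=1100001 pc3: +8 =1140
r98=1100010 pc3: +8 =1148
r99=1100011 pc4: +16 =1164
r100=1100100 pc3: +8 =1172
r101=1100101 pc4: +16 =1188
r102=1100110 pc4: +16 =1204
r103=1100111 pc5: +32 =1236
r104=1101000 pc3: +8 =1244
r105=1101001 pc4: +16 =1260
r106=1101010 pc4: +16 =1276
r107=1101011 pc5: +32 =1308
r108=1101100 pc4: +16 =1324
r109=1101101 pc5: +32 =1356
r110=1101110 pc5: +32 =1388
r111=1101111 pc6: +64 =1452
r112=1110000 pc3: +8 =1460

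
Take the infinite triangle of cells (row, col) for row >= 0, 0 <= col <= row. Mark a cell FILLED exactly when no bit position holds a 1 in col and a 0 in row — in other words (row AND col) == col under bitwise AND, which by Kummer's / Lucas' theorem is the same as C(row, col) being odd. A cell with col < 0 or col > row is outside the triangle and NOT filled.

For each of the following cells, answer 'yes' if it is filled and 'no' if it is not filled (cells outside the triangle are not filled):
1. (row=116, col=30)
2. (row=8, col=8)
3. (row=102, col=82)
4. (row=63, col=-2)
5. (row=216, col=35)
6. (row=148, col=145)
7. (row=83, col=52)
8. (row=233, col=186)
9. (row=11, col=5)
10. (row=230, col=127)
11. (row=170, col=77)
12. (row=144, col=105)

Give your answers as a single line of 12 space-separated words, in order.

(116,30): row=0b1110100, col=0b11110, row AND col = 0b10100 = 20; 20 != 30 -> empty
(8,8): row=0b1000, col=0b1000, row AND col = 0b1000 = 8; 8 == 8 -> filled
(102,82): row=0b1100110, col=0b1010010, row AND col = 0b1000010 = 66; 66 != 82 -> empty
(63,-2): col outside [0, 63] -> not filled
(216,35): row=0b11011000, col=0b100011, row AND col = 0b0 = 0; 0 != 35 -> empty
(148,145): row=0b10010100, col=0b10010001, row AND col = 0b10010000 = 144; 144 != 145 -> empty
(83,52): row=0b1010011, col=0b110100, row AND col = 0b10000 = 16; 16 != 52 -> empty
(233,186): row=0b11101001, col=0b10111010, row AND col = 0b10101000 = 168; 168 != 186 -> empty
(11,5): row=0b1011, col=0b101, row AND col = 0b1 = 1; 1 != 5 -> empty
(230,127): row=0b11100110, col=0b1111111, row AND col = 0b1100110 = 102; 102 != 127 -> empty
(170,77): row=0b10101010, col=0b1001101, row AND col = 0b1000 = 8; 8 != 77 -> empty
(144,105): row=0b10010000, col=0b1101001, row AND col = 0b0 = 0; 0 != 105 -> empty

Answer: no yes no no no no no no no no no no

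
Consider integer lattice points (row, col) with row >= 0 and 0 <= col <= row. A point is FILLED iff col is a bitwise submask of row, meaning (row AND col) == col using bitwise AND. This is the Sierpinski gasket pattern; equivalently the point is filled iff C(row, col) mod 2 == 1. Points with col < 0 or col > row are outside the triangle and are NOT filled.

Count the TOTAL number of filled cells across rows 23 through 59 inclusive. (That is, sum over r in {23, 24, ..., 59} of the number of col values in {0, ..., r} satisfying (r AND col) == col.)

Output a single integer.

Answer: 466

Derivation:
r23=10111 pc4: +16 =16
r24=11000 pc2: +4 =20
r25=11001 pc3: +8 =28
r26=11010 pc3: +8 =36
r27=11011 pc4: +16 =52
r28=11100 pc3: +8 =60
r29=11101 pc4: +16 =76
r30=11110 pc4: +16 =92
r31=11111 pc5: +32 =124
r32=100000 pc1: +2 =126
r33=100001 pc2: +4 =130
r34=100010 pc2: +4 =134
r35=100011 pc3: +8 =142
r36=100100 pc2: +4 =146
r37=100101 pc3: +8 =154
r38=100110 pc3: +8 =162
r39=100111 pc4: +16 =178
r40=101000 pc2: +4 =182
r41=101001 pc3: +8 =190
r42=101010 pc3: +8 =198
r43=101011 pc4: +16 =214
r44=101100 pc3: +8 =222
r45=101101 pc4: +16 =238
r46=101110 pc4: +16 =254
r47=101111 pc5: +32 =286
r48=110000 pc2: +4 =290
r49=110001 pc3: +8 =298
r50=110010 pc3: +8 =306
r51=110011 pc4: +16 =322
r52=110100 pc3: +8 =330
r53=110101 pc4: +16 =346
r54=110110 pc4: +16 =362
r55=110111 pc5: +32 =394
r56=111000 pc3: +8 =402
r57=111001 pc4: +16 =418
r58=111010 pc4: +16 =434
r59=111011 pc5: +32 =466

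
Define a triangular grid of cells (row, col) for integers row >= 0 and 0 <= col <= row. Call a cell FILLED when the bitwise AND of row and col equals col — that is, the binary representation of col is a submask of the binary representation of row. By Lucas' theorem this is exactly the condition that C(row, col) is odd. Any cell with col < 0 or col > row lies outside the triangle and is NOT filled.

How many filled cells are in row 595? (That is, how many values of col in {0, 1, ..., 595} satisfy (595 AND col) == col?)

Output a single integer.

595 in binary = 1001010011
popcount(595) = number of 1-bits in 1001010011 = 5
A col c satisfies (595 AND c) == c iff every set bit of c is also set in 595; each of the 5 set bits of 595 can independently be on or off in c.
count = 2^5 = 32

Answer: 32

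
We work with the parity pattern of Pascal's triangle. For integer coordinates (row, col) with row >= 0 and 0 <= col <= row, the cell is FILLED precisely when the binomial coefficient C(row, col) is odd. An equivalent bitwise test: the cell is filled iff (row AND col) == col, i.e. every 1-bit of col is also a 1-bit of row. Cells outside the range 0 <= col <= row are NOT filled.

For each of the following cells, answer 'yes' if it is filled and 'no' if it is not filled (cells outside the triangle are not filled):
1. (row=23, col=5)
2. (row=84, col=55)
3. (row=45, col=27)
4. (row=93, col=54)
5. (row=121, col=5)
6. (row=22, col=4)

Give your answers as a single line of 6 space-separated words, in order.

Answer: yes no no no no yes

Derivation:
(23,5): row=0b10111, col=0b101, row AND col = 0b101 = 5; 5 == 5 -> filled
(84,55): row=0b1010100, col=0b110111, row AND col = 0b10100 = 20; 20 != 55 -> empty
(45,27): row=0b101101, col=0b11011, row AND col = 0b1001 = 9; 9 != 27 -> empty
(93,54): row=0b1011101, col=0b110110, row AND col = 0b10100 = 20; 20 != 54 -> empty
(121,5): row=0b1111001, col=0b101, row AND col = 0b1 = 1; 1 != 5 -> empty
(22,4): row=0b10110, col=0b100, row AND col = 0b100 = 4; 4 == 4 -> filled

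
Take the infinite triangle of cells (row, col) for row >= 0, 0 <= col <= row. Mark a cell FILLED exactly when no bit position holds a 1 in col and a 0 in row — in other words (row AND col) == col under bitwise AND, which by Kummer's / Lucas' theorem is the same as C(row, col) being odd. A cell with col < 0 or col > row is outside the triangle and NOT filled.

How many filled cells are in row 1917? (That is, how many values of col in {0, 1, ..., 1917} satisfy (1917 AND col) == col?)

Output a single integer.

1917 in binary = 11101111101
popcount(1917) = number of 1-bits in 11101111101 = 9
A col c satisfies (1917 AND c) == c iff every set bit of c is also set in 1917; each of the 9 set bits of 1917 can independently be on or off in c.
count = 2^9 = 512

Answer: 512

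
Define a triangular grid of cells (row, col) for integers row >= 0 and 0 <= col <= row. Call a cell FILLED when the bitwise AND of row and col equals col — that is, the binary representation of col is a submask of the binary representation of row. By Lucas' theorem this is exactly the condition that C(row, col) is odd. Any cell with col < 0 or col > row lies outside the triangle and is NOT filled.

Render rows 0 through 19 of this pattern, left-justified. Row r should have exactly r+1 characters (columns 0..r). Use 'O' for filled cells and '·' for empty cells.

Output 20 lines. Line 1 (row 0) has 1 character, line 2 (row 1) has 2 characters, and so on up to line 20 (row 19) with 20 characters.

r0=0: O
r1=1: OO
r2=10: O·O
r3=11: OOOO
r4=100: O···O
r5=101: OO··OO
r6=110: O·O·O·O
r7=111: OOOOOOOO
r8=1000: O·······O
r9=1001: OO······OO
r10=1010: O·O·····O·O
r11=1011: OOOO····OOOO
r12=1100: O···O···O···O
r13=1101: OO··OO··OO··OO
r14=1110: O·O·O·O·O·O·O·O
r15=1111: OOOOOOOOOOOOOOOO
r16=10000: O···············O
r17=10001: OO··············OO
r18=10010: O·O·············O·O
r19=10011: OOOO············OOOO

Answer: O
OO
O·O
OOOO
O···O
OO··OO
O·O·O·O
OOOOOOOO
O·······O
OO······OO
O·O·····O·O
OOOO····OOOO
O···O···O···O
OO··OO··OO··OO
O·O·O·O·O·O·O·O
OOOOOOOOOOOOOOOO
O···············O
OO··············OO
O·O·············O·O
OOOO············OOOO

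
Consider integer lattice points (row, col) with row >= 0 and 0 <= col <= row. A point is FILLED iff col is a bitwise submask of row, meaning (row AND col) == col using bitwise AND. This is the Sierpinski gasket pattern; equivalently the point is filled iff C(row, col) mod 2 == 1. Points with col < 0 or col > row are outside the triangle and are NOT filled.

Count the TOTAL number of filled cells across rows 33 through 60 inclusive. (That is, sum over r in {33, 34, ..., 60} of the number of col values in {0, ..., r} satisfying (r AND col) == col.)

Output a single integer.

r33=100001 pc2: +4 =4
r34=100010 pc2: +4 =8
r35=100011 pc3: +8 =16
r36=100100 pc2: +4 =20
r37=100101 pc3: +8 =28
r38=100110 pc3: +8 =36
r39=100111 pc4: +16 =52
r40=101000 pc2: +4 =56
r41=101001 pc3: +8 =64
r42=101010 pc3: +8 =72
r43=101011 pc4: +16 =88
r44=101100 pc3: +8 =96
r45=101101 pc4: +16 =112
r46=101110 pc4: +16 =128
r47=101111 pc5: +32 =160
r48=110000 pc2: +4 =164
r49=110001 pc3: +8 =172
r50=110010 pc3: +8 =180
r51=110011 pc4: +16 =196
r52=110100 pc3: +8 =204
r53=110101 pc4: +16 =220
r54=110110 pc4: +16 =236
r55=110111 pc5: +32 =268
r56=111000 pc3: +8 =276
r57=111001 pc4: +16 =292
r58=111010 pc4: +16 =308
r59=111011 pc5: +32 =340
r60=111100 pc4: +16 =356

Answer: 356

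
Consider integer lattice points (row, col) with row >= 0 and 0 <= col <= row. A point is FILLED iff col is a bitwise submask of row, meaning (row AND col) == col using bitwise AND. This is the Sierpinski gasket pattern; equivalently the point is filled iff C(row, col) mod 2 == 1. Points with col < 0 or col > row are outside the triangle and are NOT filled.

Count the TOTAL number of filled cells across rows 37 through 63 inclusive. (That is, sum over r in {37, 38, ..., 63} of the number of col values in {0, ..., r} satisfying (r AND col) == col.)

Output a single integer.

r37=100101 pc3: +8 =8
r38=100110 pc3: +8 =16
r39=100111 pc4: +16 =32
r40=101000 pc2: +4 =36
r41=101001 pc3: +8 =44
r42=101010 pc3: +8 =52
r43=101011 pc4: +16 =68
r44=101100 pc3: +8 =76
r45=101101 pc4: +16 =92
r46=101110 pc4: +16 =108
r47=101111 pc5: +32 =140
r48=110000 pc2: +4 =144
r49=110001 pc3: +8 =152
r50=110010 pc3: +8 =160
r51=110011 pc4: +16 =176
r52=110100 pc3: +8 =184
r53=110101 pc4: +16 =200
r54=110110 pc4: +16 =216
r55=110111 pc5: +32 =248
r56=111000 pc3: +8 =256
r57=111001 pc4: +16 =272
r58=111010 pc4: +16 =288
r59=111011 pc5: +32 =320
r60=111100 pc4: +16 =336
r61=111101 pc5: +32 =368
r62=111110 pc5: +32 =400
r63=111111 pc6: +64 =464

Answer: 464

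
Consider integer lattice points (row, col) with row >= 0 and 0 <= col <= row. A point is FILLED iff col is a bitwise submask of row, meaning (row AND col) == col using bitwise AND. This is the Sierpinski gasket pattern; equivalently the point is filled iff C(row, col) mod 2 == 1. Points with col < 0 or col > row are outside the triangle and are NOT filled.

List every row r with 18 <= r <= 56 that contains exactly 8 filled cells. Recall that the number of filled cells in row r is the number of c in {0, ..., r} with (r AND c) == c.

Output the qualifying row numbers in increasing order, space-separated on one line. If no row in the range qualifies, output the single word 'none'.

Row r has 2^popcount(r) filled cells, so we need popcount(r) = log2(8) = 3.
Scan r = 18..56 and keep those with exactly 3 one-bits:
r=18=10010 popcount=2 -> skip
r=19=10011 popcount=3 -> KEEP
r=20=10100 popcount=2 -> skip
r=21=10101 popcount=3 -> KEEP
r=22=10110 popcount=3 -> KEEP
r=23=10111 popcount=4 -> skip
r=24=11000 popcount=2 -> skip
r=25=11001 popcount=3 -> KEEP
r=26=11010 popcount=3 -> KEEP
r=27=11011 popcount=4 -> skip
r=28=11100 popcount=3 -> KEEP
r=29=11101 popcount=4 -> skip
r=30=11110 popcount=4 -> skip
r=31=11111 popcount=5 -> skip
r=32=100000 popcount=1 -> skip
r=33=100001 popcount=2 -> skip
r=34=100010 popcount=2 -> skip
r=35=100011 popcount=3 -> KEEP
r=36=100100 popcount=2 -> skip
r=37=100101 popcount=3 -> KEEP
r=38=100110 popcount=3 -> KEEP
r=39=100111 popcount=4 -> skip
r=40=101000 popcount=2 -> skip
r=41=101001 popcount=3 -> KEEP
r=42=101010 popcount=3 -> KEEP
r=43=101011 popcount=4 -> skip
r=44=101100 popcount=3 -> KEEP
r=45=101101 popcount=4 -> skip
r=46=101110 popcount=4 -> skip
r=47=101111 popcount=5 -> skip
r=48=110000 popcount=2 -> skip
r=49=110001 popcount=3 -> KEEP
r=50=110010 popcount=3 -> KEEP
r=51=110011 popcount=4 -> skip
r=52=110100 popcount=3 -> KEEP
r=53=110101 popcount=4 -> skip
r=54=110110 popcount=4 -> skip
r=55=110111 popcount=5 -> skip
r=56=111000 popcount=3 -> KEEP
Kept rows: 19 21 22 25 26 28 35 37 38 41 42 44 49 50 52 56

Answer: 19 21 22 25 26 28 35 37 38 41 42 44 49 50 52 56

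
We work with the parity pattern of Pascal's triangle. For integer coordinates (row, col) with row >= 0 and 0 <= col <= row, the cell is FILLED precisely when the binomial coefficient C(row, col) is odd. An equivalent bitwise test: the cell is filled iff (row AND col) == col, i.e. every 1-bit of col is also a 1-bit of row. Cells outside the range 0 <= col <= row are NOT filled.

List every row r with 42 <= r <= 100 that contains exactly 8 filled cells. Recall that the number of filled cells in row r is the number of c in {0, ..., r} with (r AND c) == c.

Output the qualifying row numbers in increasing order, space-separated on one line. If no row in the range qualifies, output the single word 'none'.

Row r has 2^popcount(r) filled cells, so we need popcount(r) = log2(8) = 3.
Scan r = 42..100 and keep those with exactly 3 one-bits:
r=42=101010 popcount=3 -> KEEP
r=43=101011 popcount=4 -> skip
r=44=101100 popcount=3 -> KEEP
r=45=101101 popcount=4 -> skip
r=46=101110 popcount=4 -> skip
r=47=101111 popcount=5 -> skip
r=48=110000 popcount=2 -> skip
r=49=110001 popcount=3 -> KEEP
r=50=110010 popcount=3 -> KEEP
r=51=110011 popcount=4 -> skip
r=52=110100 popcount=3 -> KEEP
r=53=110101 popcount=4 -> skip
r=54=110110 popcount=4 -> skip
r=55=110111 popcount=5 -> skip
r=56=111000 popcount=3 -> KEEP
r=57=111001 popcount=4 -> skip
r=58=111010 popcount=4 -> skip
r=59=111011 popcount=5 -> skip
r=60=111100 popcount=4 -> skip
r=61=111101 popcount=5 -> skip
r=62=111110 popcount=5 -> skip
r=63=111111 popcount=6 -> skip
r=64=1000000 popcount=1 -> skip
r=65=1000001 popcount=2 -> skip
r=66=1000010 popcount=2 -> skip
r=67=1000011 popcount=3 -> KEEP
r=68=1000100 popcount=2 -> skip
r=69=1000101 popcount=3 -> KEEP
r=70=1000110 popcount=3 -> KEEP
r=71=1000111 popcount=4 -> skip
r=72=1001000 popcount=2 -> skip
r=73=1001001 popcount=3 -> KEEP
r=74=1001010 popcount=3 -> KEEP
r=75=1001011 popcount=4 -> skip
r=76=1001100 popcount=3 -> KEEP
r=77=1001101 popcount=4 -> skip
r=78=1001110 popcount=4 -> skip
r=79=1001111 popcount=5 -> skip
r=80=1010000 popcount=2 -> skip
r=81=1010001 popcount=3 -> KEEP
r=82=1010010 popcount=3 -> KEEP
r=83=1010011 popcount=4 -> skip
r=84=1010100 popcount=3 -> KEEP
r=85=1010101 popcount=4 -> skip
r=86=1010110 popcount=4 -> skip
r=87=1010111 popcount=5 -> skip
r=88=1011000 popcount=3 -> KEEP
r=89=1011001 popcount=4 -> skip
r=90=1011010 popcount=4 -> skip
r=91=1011011 popcount=5 -> skip
r=92=1011100 popcount=4 -> skip
r=93=1011101 popcount=5 -> skip
r=94=1011110 popcount=5 -> skip
r=95=1011111 popcount=6 -> skip
r=96=1100000 popcount=2 -> skip
r=97=1100001 popcount=3 -> KEEP
r=98=1100010 popcount=3 -> KEEP
r=99=1100011 popcount=4 -> skip
r=100=1100100 popcount=3 -> KEEP
Kept rows: 42 44 49 50 52 56 67 69 70 73 74 76 81 82 84 88 97 98 100

Answer: 42 44 49 50 52 56 67 69 70 73 74 76 81 82 84 88 97 98 100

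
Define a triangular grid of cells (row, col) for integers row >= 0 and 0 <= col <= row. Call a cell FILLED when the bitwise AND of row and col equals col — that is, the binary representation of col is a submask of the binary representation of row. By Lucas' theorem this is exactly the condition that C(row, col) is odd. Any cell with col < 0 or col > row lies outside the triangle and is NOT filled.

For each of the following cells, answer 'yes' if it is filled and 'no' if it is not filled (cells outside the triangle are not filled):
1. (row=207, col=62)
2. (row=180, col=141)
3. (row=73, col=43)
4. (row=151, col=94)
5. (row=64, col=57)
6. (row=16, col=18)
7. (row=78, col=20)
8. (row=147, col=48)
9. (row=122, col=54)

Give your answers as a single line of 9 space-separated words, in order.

Answer: no no no no no no no no no

Derivation:
(207,62): row=0b11001111, col=0b111110, row AND col = 0b1110 = 14; 14 != 62 -> empty
(180,141): row=0b10110100, col=0b10001101, row AND col = 0b10000100 = 132; 132 != 141 -> empty
(73,43): row=0b1001001, col=0b101011, row AND col = 0b1001 = 9; 9 != 43 -> empty
(151,94): row=0b10010111, col=0b1011110, row AND col = 0b10110 = 22; 22 != 94 -> empty
(64,57): row=0b1000000, col=0b111001, row AND col = 0b0 = 0; 0 != 57 -> empty
(16,18): col outside [0, 16] -> not filled
(78,20): row=0b1001110, col=0b10100, row AND col = 0b100 = 4; 4 != 20 -> empty
(147,48): row=0b10010011, col=0b110000, row AND col = 0b10000 = 16; 16 != 48 -> empty
(122,54): row=0b1111010, col=0b110110, row AND col = 0b110010 = 50; 50 != 54 -> empty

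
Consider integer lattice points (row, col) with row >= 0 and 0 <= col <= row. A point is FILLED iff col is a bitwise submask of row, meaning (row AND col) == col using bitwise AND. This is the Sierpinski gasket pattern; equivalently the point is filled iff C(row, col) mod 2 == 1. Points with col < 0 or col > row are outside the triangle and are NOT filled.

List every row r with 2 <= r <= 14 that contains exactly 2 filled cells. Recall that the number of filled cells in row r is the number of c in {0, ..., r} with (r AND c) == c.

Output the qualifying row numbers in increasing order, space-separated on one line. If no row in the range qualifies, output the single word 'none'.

Answer: 2 4 8

Derivation:
Row r has 2^popcount(r) filled cells, so we need popcount(r) = log2(2) = 1.
Scan r = 2..14 and keep those with exactly 1 one-bits:
r=2=10 popcount=1 -> KEEP
r=3=11 popcount=2 -> skip
r=4=100 popcount=1 -> KEEP
r=5=101 popcount=2 -> skip
r=6=110 popcount=2 -> skip
r=7=111 popcount=3 -> skip
r=8=1000 popcount=1 -> KEEP
r=9=1001 popcount=2 -> skip
r=10=1010 popcount=2 -> skip
r=11=1011 popcount=3 -> skip
r=12=1100 popcount=2 -> skip
r=13=1101 popcount=3 -> skip
r=14=1110 popcount=3 -> skip
Kept rows: 2 4 8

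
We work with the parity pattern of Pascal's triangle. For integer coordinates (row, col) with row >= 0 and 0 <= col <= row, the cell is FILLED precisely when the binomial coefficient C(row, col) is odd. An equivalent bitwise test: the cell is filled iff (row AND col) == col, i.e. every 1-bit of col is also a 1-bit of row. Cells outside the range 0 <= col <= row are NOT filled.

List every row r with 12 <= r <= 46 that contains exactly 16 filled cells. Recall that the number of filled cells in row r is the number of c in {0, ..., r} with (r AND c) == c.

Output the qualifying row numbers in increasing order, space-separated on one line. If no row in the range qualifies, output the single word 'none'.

Row r has 2^popcount(r) filled cells, so we need popcount(r) = log2(16) = 4.
Scan r = 12..46 and keep those with exactly 4 one-bits:
r=12=1100 popcount=2 -> skip
r=13=1101 popcount=3 -> skip
r=14=1110 popcount=3 -> skip
r=15=1111 popcount=4 -> KEEP
r=16=10000 popcount=1 -> skip
r=17=10001 popcount=2 -> skip
r=18=10010 popcount=2 -> skip
r=19=10011 popcount=3 -> skip
r=20=10100 popcount=2 -> skip
r=21=10101 popcount=3 -> skip
r=22=10110 popcount=3 -> skip
r=23=10111 popcount=4 -> KEEP
r=24=11000 popcount=2 -> skip
r=25=11001 popcount=3 -> skip
r=26=11010 popcount=3 -> skip
r=27=11011 popcount=4 -> KEEP
r=28=11100 popcount=3 -> skip
r=29=11101 popcount=4 -> KEEP
r=30=11110 popcount=4 -> KEEP
r=31=11111 popcount=5 -> skip
r=32=100000 popcount=1 -> skip
r=33=100001 popcount=2 -> skip
r=34=100010 popcount=2 -> skip
r=35=100011 popcount=3 -> skip
r=36=100100 popcount=2 -> skip
r=37=100101 popcount=3 -> skip
r=38=100110 popcount=3 -> skip
r=39=100111 popcount=4 -> KEEP
r=40=101000 popcount=2 -> skip
r=41=101001 popcount=3 -> skip
r=42=101010 popcount=3 -> skip
r=43=101011 popcount=4 -> KEEP
r=44=101100 popcount=3 -> skip
r=45=101101 popcount=4 -> KEEP
r=46=101110 popcount=4 -> KEEP
Kept rows: 15 23 27 29 30 39 43 45 46

Answer: 15 23 27 29 30 39 43 45 46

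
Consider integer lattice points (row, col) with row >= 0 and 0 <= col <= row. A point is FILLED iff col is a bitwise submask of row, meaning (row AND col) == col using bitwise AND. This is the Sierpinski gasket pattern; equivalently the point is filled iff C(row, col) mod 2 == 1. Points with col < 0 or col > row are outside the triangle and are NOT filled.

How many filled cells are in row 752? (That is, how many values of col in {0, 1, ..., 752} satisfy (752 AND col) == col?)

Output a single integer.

Answer: 32

Derivation:
752 in binary = 1011110000
popcount(752) = number of 1-bits in 1011110000 = 5
A col c satisfies (752 AND c) == c iff every set bit of c is also set in 752; each of the 5 set bits of 752 can independently be on or off in c.
count = 2^5 = 32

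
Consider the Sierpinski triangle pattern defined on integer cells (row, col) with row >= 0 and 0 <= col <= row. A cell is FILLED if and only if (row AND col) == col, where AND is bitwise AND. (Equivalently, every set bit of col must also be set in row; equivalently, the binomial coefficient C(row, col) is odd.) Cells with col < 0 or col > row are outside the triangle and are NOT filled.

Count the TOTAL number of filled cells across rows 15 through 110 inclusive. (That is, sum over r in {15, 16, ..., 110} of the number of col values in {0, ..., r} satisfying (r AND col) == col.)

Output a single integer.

r15=1111 pc4: +16 =16
r16=10000 pc1: +2 =18
r17=10001 pc2: +4 =22
r18=10010 pc2: +4 =26
r19=10011 pc3: +8 =34
r20=10100 pc2: +4 =38
r21=10101 pc3: +8 =46
r22=10110 pc3: +8 =54
r23=10111 pc4: +16 =70
r24=11000 pc2: +4 =74
r25=11001 pc3: +8 =82
r26=11010 pc3: +8 =90
r27=11011 pc4: +16 =106
r28=11100 pc3: +8 =114
r29=11101 pc4: +16 =130
r30=11110 pc4: +16 =146
r31=11111 pc5: +32 =178
r32=100000 pc1: +2 =180
r33=100001 pc2: +4 =184
r34=100010 pc2: +4 =188
r35=100011 pc3: +8 =196
r36=100100 pc2: +4 =200
r37=100101 pc3: +8 =208
r38=100110 pc3: +8 =216
r39=100111 pc4: +16 =232
r40=101000 pc2: +4 =236
r41=101001 pc3: +8 =244
r42=101010 pc3: +8 =252
r43=101011 pc4: +16 =268
r44=101100 pc3: +8 =276
r45=101101 pc4: +16 =292
r46=101110 pc4: +16 =308
r47=101111 pc5: +32 =340
r48=110000 pc2: +4 =344
r49=110001 pc3: +8 =352
r50=110010 pc3: +8 =360
r51=110011 pc4: +16 =376
r52=110100 pc3: +8 =384
r53=110101 pc4: +16 =400
r54=110110 pc4: +16 =416
r55=110111 pc5: +32 =448
r56=111000 pc3: +8 =456
r57=111001 pc4: +16 =472
r58=111010 pc4: +16 =488
r59=111011 pc5: +32 =520
r60=111100 pc4: +16 =536
r61=111101 pc5: +32 =568
r62=111110 pc5: +32 =600
r63=111111 pc6: +64 =664
r64=1000000 pc1: +2 =666
r65=1000001 pc2: +4 =670
r66=1000010 pc2: +4 =674
r67=1000011 pc3: +8 =682
r68=1000100 pc2: +4 =686
r69=1000101 pc3: +8 =694
r70=1000110 pc3: +8 =702
r71=1000111 pc4: +16 =718
r72=1001000 pc2: +4 =722
r73=1001001 pc3: +8 =730
r74=1001010 pc3: +8 =738
r75=1001011 pc4: +16 =754
r76=1001100 pc3: +8 =762
r77=1001101 pc4: +16 =778
r78=1001110 pc4: +16 =794
r79=1001111 pc5: +32 =826
r80=1010000 pc2: +4 =830
r81=1010001 pc3: +8 =838
r82=1010010 pc3: +8 =846
r83=1010011 pc4: +16 =862
r84=1010100 pc3: +8 =870
r85=1010101 pc4: +16 =886
r86=1010110 pc4: +16 =902
r87=1010111 pc5: +32 =934
r88=1011000 pc3: +8 =942
r89=1011001 pc4: +16 =958
r90=1011010 pc4: +16 =974
r91=1011011 pc5: +32 =1006
r92=1011100 pc4: +16 =1022
r93=1011101 pc5: +32 =1054
r94=1011110 pc5: +32 =1086
r95=1011111 pc6: +64 =1150
r96=1100000 pc2: +4 =1154
r97=1100001 pc3: +8 =1162
r98=1100010 pc3: +8 =1170
r99=1100011 pc4: +16 =1186
r100=1100100 pc3: +8 =1194
r101=1100101 pc4: +16 =1210
r102=1100110 pc4: +16 =1226
r103=1100111 pc5: +32 =1258
r104=1101000 pc3: +8 =1266
r105=1101001 pc4: +16 =1282
r106=1101010 pc4: +16 =1298
r107=1101011 pc5: +32 =1330
r108=1101100 pc4: +16 =1346
r109=1101101 pc5: +32 =1378
r110=1101110 pc5: +32 =1410

Answer: 1410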